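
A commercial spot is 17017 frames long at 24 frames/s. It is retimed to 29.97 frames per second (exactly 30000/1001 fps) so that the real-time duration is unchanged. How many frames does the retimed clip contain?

Target frames = source frames × (target rate / source rate) = 17017 × (30000/1001)/(24) = 17017 × 1250/1001 = 21250.

21250 frames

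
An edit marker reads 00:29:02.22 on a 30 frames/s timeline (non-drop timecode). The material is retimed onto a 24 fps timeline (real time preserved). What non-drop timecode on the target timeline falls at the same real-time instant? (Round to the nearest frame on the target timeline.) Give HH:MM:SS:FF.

Source frame index: (0×3600 + 29×60 + 2) × 30 + 22 = 52282.
Real time: 52282 / (30) = 26141/15 s.
Target frame: (26141/15) × (24) = 209128/5 ≈ 41825.600 → 41826.
At 24 labels/s: frame 41826 → 00:29:02:18.

00:29:02:18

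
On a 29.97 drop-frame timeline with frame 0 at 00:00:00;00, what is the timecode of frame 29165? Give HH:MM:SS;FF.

00:16:13;05

Each 10-minute DF block holds 10 × 60 × 30 − 9 × 2 = 17982 frames. 29165 ÷ 17982 → 1 full block, remainder 11183.
Within the partial block the first minute is 1800 frames and each further minute 1798, so 6 further minute boundaries passed. Total skipped labels = 18 × 1 + 2 × 6 = 30.
Non-drop label index = 29165 + 30 = 29195; at 30 labels/s that is 00:16:13:05, i.e. DF 00:16:13;05.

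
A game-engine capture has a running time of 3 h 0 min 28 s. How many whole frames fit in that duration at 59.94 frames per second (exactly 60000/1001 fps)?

649030 frames

3 h 0 min 28 s = 10828 s.
Frames = 10828 × 60000/1001 = 649680000/1001 ≈ 649030.9690.
Complete frames: 649030.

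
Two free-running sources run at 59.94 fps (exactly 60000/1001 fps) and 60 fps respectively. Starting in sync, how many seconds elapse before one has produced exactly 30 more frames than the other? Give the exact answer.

The gap grows by |60 − 60000/1001| = 60/1001 frames per second.
Time for a 30-frame gap: 30 ÷ (60/1001) = 500.5 s.

500.5 seconds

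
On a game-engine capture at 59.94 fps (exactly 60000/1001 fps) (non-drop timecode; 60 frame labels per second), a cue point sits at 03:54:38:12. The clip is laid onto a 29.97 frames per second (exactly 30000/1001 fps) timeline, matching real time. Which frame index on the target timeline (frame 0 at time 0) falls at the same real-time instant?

Source frame index: (3×3600 + 54×60 + 38) × 60 + 12 = 844692.
Real time: 844692 / (60000/1001) = 70461391/5000 s.
Target frame: (70461391/5000) × (30000/1001) = 422346.

frame 422346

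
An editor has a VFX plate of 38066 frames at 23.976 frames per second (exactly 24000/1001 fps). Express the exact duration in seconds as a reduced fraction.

Running time = 38066 ÷ (24000/1001) = 38066 × 1001/24000 = 19052033/12000 s.

19052033/12000 seconds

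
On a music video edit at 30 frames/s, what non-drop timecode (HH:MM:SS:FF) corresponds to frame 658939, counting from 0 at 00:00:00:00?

658939 ÷ 30 = 21964 full seconds, remainder 19 frames.
21964 s = 6 h 6 min 4 s.
Timecode: 06:06:04:19.

06:06:04:19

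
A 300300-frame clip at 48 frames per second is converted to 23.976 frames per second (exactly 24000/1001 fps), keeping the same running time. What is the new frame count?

150000 frames

Target frames = source frames × (target rate / source rate) = 300300 × (24000/1001)/(48) = 300300 × 500/1001 = 150000.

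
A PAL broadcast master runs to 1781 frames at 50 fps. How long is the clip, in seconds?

35.62 seconds

Running time = 1781 / (50) = 35.62 s.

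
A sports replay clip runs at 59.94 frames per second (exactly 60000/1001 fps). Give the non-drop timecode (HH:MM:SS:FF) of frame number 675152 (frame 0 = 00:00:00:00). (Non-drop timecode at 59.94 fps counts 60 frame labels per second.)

675152 ÷ 60 = 11252 full seconds, remainder 32 frames.
11252 s = 3 h 7 min 32 s.
Timecode: 03:07:32:32.

03:07:32:32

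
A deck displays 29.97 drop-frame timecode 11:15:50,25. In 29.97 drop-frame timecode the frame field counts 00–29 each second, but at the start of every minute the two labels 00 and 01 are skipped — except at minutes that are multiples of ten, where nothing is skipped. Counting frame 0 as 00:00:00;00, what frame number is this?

As if non-drop at 30 labels/s: (11 × 3600 + 15 × 60 + 50) × 30 + 25 = 1216525.
Minute boundaries passed: 675; those not divisible by 10: 675 − 67 = 608; dropped labels = 2 × 608 = 1216.
Actual frame index = 1216525 − 1216 = 1215309.

1215309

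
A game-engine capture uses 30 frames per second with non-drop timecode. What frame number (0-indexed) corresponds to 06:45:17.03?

frame 729513

Total seconds to the label: (6 × 3600 + 45 × 60 + 17) = 24317.
Frame index = 24317 × 30 + 3 = 729513.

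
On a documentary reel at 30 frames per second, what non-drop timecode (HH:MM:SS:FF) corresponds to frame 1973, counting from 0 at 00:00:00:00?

1973 ÷ 30 = 65 full seconds, remainder 23 frames.
65 s = 0 h 1 min 5 s.
Timecode: 00:01:05:23.

00:01:05:23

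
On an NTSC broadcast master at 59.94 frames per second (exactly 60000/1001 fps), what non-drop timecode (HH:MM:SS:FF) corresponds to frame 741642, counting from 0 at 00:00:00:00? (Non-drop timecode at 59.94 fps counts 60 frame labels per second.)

03:26:00:42

741642 ÷ 60 = 12360 full seconds, remainder 42 frames.
12360 s = 3 h 26 min 0 s.
Timecode: 03:26:00:42.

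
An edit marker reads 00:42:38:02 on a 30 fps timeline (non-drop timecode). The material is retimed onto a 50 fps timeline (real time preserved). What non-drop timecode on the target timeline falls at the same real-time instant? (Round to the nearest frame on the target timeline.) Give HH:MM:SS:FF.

Source frame index: (0×3600 + 42×60 + 38) × 30 + 2 = 76742.
Real time: 76742 / (30) = 38371/15 s.
Target frame: (38371/15) × (50) = 383710/3 ≈ 127903.333 → 127903.
At 50 labels/s: frame 127903 → 00:42:38:03.

00:42:38:03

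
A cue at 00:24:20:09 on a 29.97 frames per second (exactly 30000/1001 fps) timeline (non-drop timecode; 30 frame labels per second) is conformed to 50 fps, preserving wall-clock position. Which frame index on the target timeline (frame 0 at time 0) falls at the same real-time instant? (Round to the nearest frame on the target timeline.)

Source frame index: (0×3600 + 24×60 + 20) × 30 + 9 = 43809.
Real time: 43809 / (30000/1001) = 14617603/10000 s.
Target frame: (14617603/10000) × (50) = 14617603/200 ≈ 73088.015 → 73088.

frame 73088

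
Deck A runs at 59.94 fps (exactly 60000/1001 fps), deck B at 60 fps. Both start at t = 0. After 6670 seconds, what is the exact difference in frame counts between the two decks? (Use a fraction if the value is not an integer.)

A emits 60000/1001 × 6670 = 400200000/1001 frames; B emits 60 × 6670 = 400200.
Difference = 400200/1001 frames (≈ 399.8002); B is ahead of A.

400200/1001 frames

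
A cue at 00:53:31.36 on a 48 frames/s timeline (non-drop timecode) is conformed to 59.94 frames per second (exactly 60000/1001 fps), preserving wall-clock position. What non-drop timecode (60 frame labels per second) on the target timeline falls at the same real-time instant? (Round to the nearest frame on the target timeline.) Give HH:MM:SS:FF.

Source frame index: (0×3600 + 53×60 + 31) × 48 + 36 = 154164.
Real time: 154164 / (48) = 12847/4 s.
Target frame: (12847/4) × (60000/1001) = 192705000/1001 ≈ 192512.488 → 192512.
At 60 labels/s: frame 192512 → 00:53:28:32.

00:53:28:32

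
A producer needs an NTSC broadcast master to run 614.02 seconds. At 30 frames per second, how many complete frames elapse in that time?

Frames = 614.02 × 30 = 92103/5 ≈ 18420.6000.
Complete frames: 18420.

18420 frames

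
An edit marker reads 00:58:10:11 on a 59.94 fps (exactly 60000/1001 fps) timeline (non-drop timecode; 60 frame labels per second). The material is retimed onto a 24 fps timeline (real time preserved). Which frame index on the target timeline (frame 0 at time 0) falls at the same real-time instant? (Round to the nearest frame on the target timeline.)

Source frame index: (0×3600 + 58×60 + 10) × 60 + 11 = 209411.
Real time: 209411 / (60000/1001) = 209620411/60000 s.
Target frame: (209620411/60000) × (24) = 209620411/2500 ≈ 83848.164 → 83848.

frame 83848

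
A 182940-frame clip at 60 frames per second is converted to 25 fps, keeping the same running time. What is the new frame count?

76225 frames

Target frames = source frames × (target rate / source rate) = 182940 × (25)/(60) = 182940 × 5/12 = 76225.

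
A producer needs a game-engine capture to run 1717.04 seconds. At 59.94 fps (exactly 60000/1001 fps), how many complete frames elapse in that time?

102919 frames

Frames = 1717.04 × 60000/1001 = 7924800/77 ≈ 102919.4805.
Complete frames: 102919.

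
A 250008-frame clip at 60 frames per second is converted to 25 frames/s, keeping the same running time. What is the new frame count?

104170 frames

Target frames = source frames × (target rate / source rate) = 250008 × (25)/(60) = 250008 × 5/12 = 104170.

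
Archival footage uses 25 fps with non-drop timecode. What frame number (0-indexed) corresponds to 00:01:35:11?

Total seconds to the label: (0 × 3600 + 1 × 60 + 35) = 95.
Frame index = 95 × 25 + 11 = 2386.

2386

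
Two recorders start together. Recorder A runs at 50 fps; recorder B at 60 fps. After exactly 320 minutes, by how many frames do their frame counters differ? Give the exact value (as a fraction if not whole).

192000 frames

320 min = 19200 s.
A emits 50 × 19200 = 960000 frames; B emits 60 × 19200 = 1152000.
Difference = 192000 frames; B is ahead of A.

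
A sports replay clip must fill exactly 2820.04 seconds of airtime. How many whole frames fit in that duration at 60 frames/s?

Frames = 2820.04 × 60 = 846012/5 ≈ 169202.4000.
Complete frames: 169202.

169202 frames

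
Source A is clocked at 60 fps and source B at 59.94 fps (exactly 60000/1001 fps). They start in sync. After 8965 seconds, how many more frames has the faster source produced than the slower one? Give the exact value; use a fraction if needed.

48900/91 frames

A emits 60 × 8965 = 537900 frames; B emits 60000/1001 × 8965 = 48900000/91.
Difference = 48900/91 frames (≈ 537.3626); B is behind A.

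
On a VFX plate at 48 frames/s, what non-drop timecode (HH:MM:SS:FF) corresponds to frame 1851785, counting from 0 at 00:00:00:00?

1851785 ÷ 48 = 38578 full seconds, remainder 41 frames.
38578 s = 10 h 42 min 58 s.
Timecode: 10:42:58:41.

10:42:58:41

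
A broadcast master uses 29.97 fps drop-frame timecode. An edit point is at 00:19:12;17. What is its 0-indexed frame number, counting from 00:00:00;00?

34541

Complete 10-minute blocks: 1, each 17982 frames → 17982.
Remaining 9 whole minutes in the current block: 1800 + 8 × 1798 = 16184 frames.
Within the current minute: 12 × 30 + 17 − 2 = 375 (labels ;00/;01 skipped at this minute). Total = 17982 + 16184 + 375 = 34541.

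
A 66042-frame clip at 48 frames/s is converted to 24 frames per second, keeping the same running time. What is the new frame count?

33021 frames

Frames at target rate = 66042 × (24) / (48) = 33021.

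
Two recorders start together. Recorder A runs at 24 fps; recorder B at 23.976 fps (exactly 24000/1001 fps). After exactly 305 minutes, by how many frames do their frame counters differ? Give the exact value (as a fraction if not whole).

439200/1001 frames

305 min = 18300 s.
A emits 24 × 18300 = 439200 frames; B emits 24000/1001 × 18300 = 439200000/1001.
Difference = 439200/1001 frames (≈ 438.7612); B is behind A.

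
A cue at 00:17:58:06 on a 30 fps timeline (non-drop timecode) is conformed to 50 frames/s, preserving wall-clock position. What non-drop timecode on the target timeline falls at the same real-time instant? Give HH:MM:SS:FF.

00:17:58:10

Source frame index: (0×3600 + 17×60 + 58) × 30 + 6 = 32346.
Real time: 32346 / (30) = 5391/5 s.
Target frame: (5391/5) × (50) = 53910.
At 50 labels/s: frame 53910 → 00:17:58:10.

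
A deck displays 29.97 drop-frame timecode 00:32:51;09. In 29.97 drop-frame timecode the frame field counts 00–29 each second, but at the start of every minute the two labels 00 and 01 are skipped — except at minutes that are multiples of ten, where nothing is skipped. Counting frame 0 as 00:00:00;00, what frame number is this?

59081

Complete 10-minute blocks: 3, each 17982 frames → 53946.
Remaining 2 whole minutes in the current block: 1800 + 1 × 1798 = 3598 frames.
Within the current minute: 51 × 30 + 9 − 2 = 1537 (labels ;00/;01 skipped at this minute). Total = 53946 + 3598 + 1537 = 59081.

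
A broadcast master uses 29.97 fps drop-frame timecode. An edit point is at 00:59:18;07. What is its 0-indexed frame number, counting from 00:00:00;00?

106639

Complete 10-minute blocks: 5, each 17982 frames → 89910.
Remaining 9 whole minutes in the current block: 1800 + 8 × 1798 = 16184 frames.
Within the current minute: 18 × 30 + 7 − 2 = 545 (labels ;00/;01 skipped at this minute). Total = 89910 + 16184 + 545 = 106639.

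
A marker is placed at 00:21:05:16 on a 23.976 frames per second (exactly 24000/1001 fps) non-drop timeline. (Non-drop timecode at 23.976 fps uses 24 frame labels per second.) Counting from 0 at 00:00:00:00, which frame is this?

30376

Total seconds to the label: (0 × 3600 + 21 × 60 + 5) = 1265.
Frame index = 1265 × 24 + 16 = 30376.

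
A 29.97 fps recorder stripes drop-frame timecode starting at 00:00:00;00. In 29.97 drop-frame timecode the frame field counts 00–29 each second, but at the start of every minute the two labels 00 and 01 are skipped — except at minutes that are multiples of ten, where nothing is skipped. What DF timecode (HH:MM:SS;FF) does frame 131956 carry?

01:13:22;28

Each 10-minute DF block holds 10 × 60 × 30 − 9 × 2 = 17982 frames. 131956 ÷ 17982 → 7 full blocks, remainder 6082.
Within the partial block the first minute is 1800 frames and each further minute 1798, so 3 further minute boundaries passed. Total skipped labels = 18 × 7 + 2 × 3 = 132.
Non-drop label index = 131956 + 132 = 132088; at 30 labels/s that is 01:13:22:28, i.e. DF 01:13:22;28.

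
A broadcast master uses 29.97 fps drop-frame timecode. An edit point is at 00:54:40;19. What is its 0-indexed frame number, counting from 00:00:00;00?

98321

As if non-drop at 30 labels/s: (0 × 3600 + 54 × 60 + 40) × 30 + 19 = 98419.
Minute boundaries passed: 54; those not divisible by 10: 54 − 5 = 49; dropped labels = 2 × 49 = 98.
Actual frame index = 98419 − 98 = 98321.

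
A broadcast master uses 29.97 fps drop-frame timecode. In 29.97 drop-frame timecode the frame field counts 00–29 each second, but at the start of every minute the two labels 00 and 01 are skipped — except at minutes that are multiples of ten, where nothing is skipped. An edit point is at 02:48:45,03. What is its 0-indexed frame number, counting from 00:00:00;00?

303449

Complete 10-minute blocks: 16, each 17982 frames → 287712.
Remaining 8 whole minutes in the current block: 1800 + 7 × 1798 = 14386 frames.
Within the current minute: 45 × 30 + 3 − 2 = 1351 (labels ;00/;01 skipped at this minute). Total = 287712 + 14386 + 1351 = 303449.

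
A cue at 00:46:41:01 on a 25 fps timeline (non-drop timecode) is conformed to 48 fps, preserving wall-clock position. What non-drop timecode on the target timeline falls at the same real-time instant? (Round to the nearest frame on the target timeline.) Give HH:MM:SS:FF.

Source frame index: (0×3600 + 46×60 + 41) × 25 + 1 = 70026.
Real time: 70026 / (25) = 70026/25 s.
Target frame: (70026/25) × (48) = 3361248/25 ≈ 134449.920 → 134450.
At 48 labels/s: frame 134450 → 00:46:41:02.

00:46:41:02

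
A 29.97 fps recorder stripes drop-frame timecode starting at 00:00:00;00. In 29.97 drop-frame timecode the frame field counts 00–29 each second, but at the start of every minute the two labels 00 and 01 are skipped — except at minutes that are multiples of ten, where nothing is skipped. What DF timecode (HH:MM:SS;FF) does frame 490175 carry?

Each 10-minute DF block holds 10 × 60 × 30 − 9 × 2 = 17982 frames. 490175 ÷ 17982 → 27 full blocks, remainder 4661.
Within the partial block the first minute is 1800 frames and each further minute 1798, so 2 further minute boundaries passed. Total skipped labels = 18 × 27 + 2 × 2 = 490.
Non-drop label index = 490175 + 490 = 490665; at 30 labels/s that is 04:32:35:15, i.e. DF 04:32:35;15.

04:32:35;15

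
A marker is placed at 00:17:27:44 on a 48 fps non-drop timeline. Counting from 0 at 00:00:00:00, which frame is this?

Total seconds to the label: (0 × 3600 + 17 × 60 + 27) = 1047.
Frame index = 1047 × 48 + 44 = 50300.

50300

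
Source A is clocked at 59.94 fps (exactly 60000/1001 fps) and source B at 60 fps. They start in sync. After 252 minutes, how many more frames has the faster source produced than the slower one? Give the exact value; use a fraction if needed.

252 min = 15120 s.
A emits 60000/1001 × 15120 = 129600000/143 frames; B emits 60 × 15120 = 907200.
Difference = 129600/143 frames (≈ 906.2937); B is ahead of A.

129600/143 frames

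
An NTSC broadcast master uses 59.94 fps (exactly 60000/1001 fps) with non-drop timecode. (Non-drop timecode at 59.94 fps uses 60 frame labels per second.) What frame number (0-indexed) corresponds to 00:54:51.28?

197488

Total seconds to the label: (0 × 3600 + 54 × 60 + 51) = 3291.
Frame index = 3291 × 60 + 28 = 197488.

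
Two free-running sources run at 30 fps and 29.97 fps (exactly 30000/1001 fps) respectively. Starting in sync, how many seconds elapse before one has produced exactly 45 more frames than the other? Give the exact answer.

1501.5 seconds

The gap grows by |30000/1001 − 30| = 30/1001 frames per second.
Time for a 45-frame gap: 45 ÷ (30/1001) = 1501.5 s.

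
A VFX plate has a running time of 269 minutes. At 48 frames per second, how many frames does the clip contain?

774720 frames

269 min = 16140 s.
Frames = 16140 × 48 = 774720.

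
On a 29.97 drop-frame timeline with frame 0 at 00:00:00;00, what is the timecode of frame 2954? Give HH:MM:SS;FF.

Ten DF minutes hold 17982 frames, so frame 2954 lies in block 0 (frames 0–17981) with 2954 frames into that block.
The block's first minute is 1800 frames and the rest 1798 each; 2954 frames reaches minute 1, so 0 × 18 + 1 × 2 = 2 labels have been skipped so far.
Adding those back, label number 2954 + 2 = 2956 at 30 labels/s is 98 s + 16 f = 0 h 1 min 38 s frame 16, i.e. 00:01:38;16.

00:01:38;16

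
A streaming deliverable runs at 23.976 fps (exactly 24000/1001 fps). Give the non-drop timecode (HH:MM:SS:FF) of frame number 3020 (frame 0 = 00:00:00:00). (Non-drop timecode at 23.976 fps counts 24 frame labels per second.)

3020 ÷ 24 = 125 full seconds, remainder 20 frames.
125 s = 0 h 2 min 5 s.
Timecode: 00:02:05:20.

00:02:05:20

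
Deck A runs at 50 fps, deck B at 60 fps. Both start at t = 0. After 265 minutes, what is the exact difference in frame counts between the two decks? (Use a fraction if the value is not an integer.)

159000 frames

265 min = 15900 s.
A emits 50 × 15900 = 795000 frames; B emits 60 × 15900 = 954000.
Difference = 159000 frames; B is ahead of A.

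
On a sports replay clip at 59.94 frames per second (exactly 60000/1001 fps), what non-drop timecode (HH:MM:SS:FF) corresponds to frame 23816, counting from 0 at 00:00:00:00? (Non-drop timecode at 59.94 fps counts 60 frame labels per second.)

23816 ÷ 60 = 396 full seconds, remainder 56 frames.
396 s = 0 h 6 min 36 s.
Timecode: 00:06:36:56.

00:06:36:56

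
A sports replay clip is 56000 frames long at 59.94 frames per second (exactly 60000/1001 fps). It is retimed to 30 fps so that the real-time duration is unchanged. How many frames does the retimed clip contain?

Target frames = source frames × (target rate / source rate) = 56000 × (30)/(60000/1001) = 56000 × 1001/2000 = 28028.

28028 frames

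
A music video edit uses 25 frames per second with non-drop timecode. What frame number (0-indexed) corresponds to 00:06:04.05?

frame 9105

Total seconds to the label: (0 × 3600 + 6 × 60 + 4) = 364.
Frame index = 364 × 25 + 5 = 9105.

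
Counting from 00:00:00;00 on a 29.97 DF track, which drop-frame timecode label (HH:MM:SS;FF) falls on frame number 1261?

00:00:42;01

Each 10-minute DF block holds 10 × 60 × 30 − 9 × 2 = 17982 frames. 1261 ÷ 17982 → 0 full blocks, remainder 1261.
Within the partial block the first minute is 1800 frames and each further minute 1798, so 0 further minute boundaries passed. Total skipped labels = 18 × 0 + 2 × 0 = 0.
Non-drop label index = 1261 + 0 = 1261; at 30 labels/s that is 00:00:42:01, i.e. DF 00:00:42;01.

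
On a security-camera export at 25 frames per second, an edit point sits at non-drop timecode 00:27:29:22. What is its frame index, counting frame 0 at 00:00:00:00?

Total seconds to the label: (0 × 3600 + 27 × 60 + 29) = 1649.
Frame index = 1649 × 25 + 22 = 41247.

frame 41247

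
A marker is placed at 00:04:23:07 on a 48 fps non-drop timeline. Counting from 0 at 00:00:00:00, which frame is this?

12631

Total seconds to the label: (0 × 3600 + 4 × 60 + 23) = 263.
Frame index = 263 × 48 + 7 = 12631.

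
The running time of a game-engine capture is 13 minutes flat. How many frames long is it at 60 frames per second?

46800 frames

13 min = 780 s.
Frames = 780 × 60 = 46800.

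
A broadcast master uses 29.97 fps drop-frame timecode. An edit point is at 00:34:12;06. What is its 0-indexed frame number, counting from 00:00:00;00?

As if non-drop at 30 labels/s: (0 × 3600 + 34 × 60 + 12) × 30 + 6 = 61566.
Minute boundaries passed: 34; those not divisible by 10: 34 − 3 = 31; dropped labels = 2 × 31 = 62.
Actual frame index = 61566 − 62 = 61504.

61504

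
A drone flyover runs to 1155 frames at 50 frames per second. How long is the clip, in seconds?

23.1 seconds

Running time = 1155 / (50) = 23.1 s.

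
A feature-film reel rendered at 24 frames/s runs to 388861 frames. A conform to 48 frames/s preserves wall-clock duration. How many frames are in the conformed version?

Target frames = source frames × (target rate / source rate) = 388861 × (48)/(24) = 388861 × 2 = 777722.

777722 frames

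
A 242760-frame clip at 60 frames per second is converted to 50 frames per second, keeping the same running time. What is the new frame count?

Target frames = source frames × (target rate / source rate) = 242760 × (50)/(60) = 242760 × 5/6 = 202300.

202300 frames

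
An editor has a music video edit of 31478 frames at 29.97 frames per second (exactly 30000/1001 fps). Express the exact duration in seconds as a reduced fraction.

15754739/15000 seconds

Running time = 31478 ÷ (30000/1001) = 31478 × 1001/30000 = 15754739/15000 s.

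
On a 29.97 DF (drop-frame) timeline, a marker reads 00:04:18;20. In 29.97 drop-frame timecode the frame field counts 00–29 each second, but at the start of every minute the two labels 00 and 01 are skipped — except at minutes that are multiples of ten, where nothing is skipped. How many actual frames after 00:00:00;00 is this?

Complete 10-minute blocks: 0, each 17982 frames → 0.
Remaining 4 whole minutes in the current block: 1800 + 3 × 1798 = 7194 frames.
Within the current minute: 18 × 30 + 20 − 2 = 558 (labels ;00/;01 skipped at this minute). Total = 0 + 7194 + 558 = 7752.

7752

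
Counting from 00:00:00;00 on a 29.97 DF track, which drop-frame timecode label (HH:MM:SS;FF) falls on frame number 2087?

00:01:09;19

Ten DF minutes hold 17982 frames, so frame 2087 lies in block 0 (frames 0–17981) with 2087 frames into that block.
The block's first minute is 1800 frames and the rest 1798 each; 2087 frames reaches minute 1, so 0 × 18 + 1 × 2 = 2 labels have been skipped so far.
Adding those back, label number 2087 + 2 = 2089 at 30 labels/s is 69 s + 19 f = 0 h 1 min 9 s frame 19, i.e. 00:01:09;19.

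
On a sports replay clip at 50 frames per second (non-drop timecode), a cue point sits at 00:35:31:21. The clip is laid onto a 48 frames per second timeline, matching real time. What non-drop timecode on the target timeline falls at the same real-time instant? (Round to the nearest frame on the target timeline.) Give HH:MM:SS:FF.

Source frame index: (0×3600 + 35×60 + 31) × 50 + 21 = 106571.
Real time: 106571 / (50) = 106571/50 s.
Target frame: (106571/50) × (48) = 2557704/25 ≈ 102308.160 → 102308.
At 48 labels/s: frame 102308 → 00:35:31:20.

00:35:31:20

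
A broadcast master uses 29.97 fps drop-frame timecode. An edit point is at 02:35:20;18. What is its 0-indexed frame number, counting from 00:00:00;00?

279338

Complete 10-minute blocks: 15, each 17982 frames → 269730.
Remaining 5 whole minutes in the current block: 1800 + 4 × 1798 = 8992 frames.
Within the current minute: 20 × 30 + 18 − 2 = 616 (labels ;00/;01 skipped at this minute). Total = 269730 + 8992 + 616 = 279338.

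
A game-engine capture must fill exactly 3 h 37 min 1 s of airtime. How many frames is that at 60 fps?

781260 frames

3 h 37 min 1 s = 13021 s.
Frames = 13021 × 60 = 781260.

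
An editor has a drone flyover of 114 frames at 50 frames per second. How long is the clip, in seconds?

Running time = 114 / (50) = 2.28 s.

2.28 seconds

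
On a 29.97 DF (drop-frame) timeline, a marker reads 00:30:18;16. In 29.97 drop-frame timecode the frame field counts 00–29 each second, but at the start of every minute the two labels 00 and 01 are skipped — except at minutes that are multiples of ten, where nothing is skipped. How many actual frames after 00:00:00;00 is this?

Complete 10-minute blocks: 3, each 17982 frames → 53946.
Remaining 0 whole minutes in the current block: 0 frames.
Within the current minute: 18 × 30 + 16 = 556. Total = 53946 + 0 + 556 = 54502.

54502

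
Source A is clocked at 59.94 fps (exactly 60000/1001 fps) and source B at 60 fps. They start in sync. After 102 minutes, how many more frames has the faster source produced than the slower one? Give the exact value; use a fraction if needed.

367200/1001 frames

102 min = 6120 s.
A emits 60000/1001 × 6120 = 367200000/1001 frames; B emits 60 × 6120 = 367200.
Difference = 367200/1001 frames (≈ 366.8332); B is ahead of A.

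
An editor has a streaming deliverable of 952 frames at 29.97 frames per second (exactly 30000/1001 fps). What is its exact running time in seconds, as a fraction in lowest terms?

119119/3750 seconds

Running time = 952 ÷ (30000/1001) = 952 × 1001/30000 = 119119/3750 s.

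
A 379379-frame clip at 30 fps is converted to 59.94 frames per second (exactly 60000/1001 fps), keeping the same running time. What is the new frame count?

758000 frames

Target frames = source frames × (target rate / source rate) = 379379 × (60000/1001)/(30) = 379379 × 2000/1001 = 758000.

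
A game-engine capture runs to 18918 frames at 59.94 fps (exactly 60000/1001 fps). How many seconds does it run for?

Running time = 18918 / (60000/1001) = 315.6153 s.

315.6153 seconds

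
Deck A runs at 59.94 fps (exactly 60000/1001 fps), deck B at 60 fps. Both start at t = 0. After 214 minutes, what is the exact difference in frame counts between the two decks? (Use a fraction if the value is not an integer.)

770400/1001 frames

214 min = 12840 s.
A emits 60000/1001 × 12840 = 770400000/1001 frames; B emits 60 × 12840 = 770400.
Difference = 770400/1001 frames (≈ 769.6304); B is ahead of A.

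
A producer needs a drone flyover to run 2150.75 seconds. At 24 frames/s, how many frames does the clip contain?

Frames = 2150.75 × 24 = 51618.

51618 frames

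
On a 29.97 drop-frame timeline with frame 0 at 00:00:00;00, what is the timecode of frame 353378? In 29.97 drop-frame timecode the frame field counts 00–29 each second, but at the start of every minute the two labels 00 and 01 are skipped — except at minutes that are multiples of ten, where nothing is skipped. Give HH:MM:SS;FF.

Each 10-minute DF block holds 10 × 60 × 30 − 9 × 2 = 17982 frames. 353378 ÷ 17982 → 19 full blocks, remainder 11720.
Within the partial block the first minute is 1800 frames and each further minute 1798, so 6 further minute boundaries passed. Total skipped labels = 18 × 19 + 2 × 6 = 354.
Non-drop label index = 353378 + 354 = 353732; at 30 labels/s that is 03:16:31:02, i.e. DF 03:16:31;02.

03:16:31;02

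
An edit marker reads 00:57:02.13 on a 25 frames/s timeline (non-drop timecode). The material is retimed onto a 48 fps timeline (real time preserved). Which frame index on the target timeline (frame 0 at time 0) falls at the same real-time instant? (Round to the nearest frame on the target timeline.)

frame 164281

Source frame index: (0×3600 + 57×60 + 2) × 25 + 13 = 85563.
Real time: 85563 / (25) = 85563/25 s.
Target frame: (85563/25) × (48) = 4107024/25 ≈ 164280.960 → 164281.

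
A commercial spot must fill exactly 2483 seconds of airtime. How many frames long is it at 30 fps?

Frames = 2483 × 30 = 74490.

74490 frames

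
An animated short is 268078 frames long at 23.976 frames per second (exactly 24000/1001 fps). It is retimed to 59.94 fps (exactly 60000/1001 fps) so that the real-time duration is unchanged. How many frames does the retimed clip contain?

Target frames = source frames × (target rate / source rate) = 268078 × (60000/1001)/(24000/1001) = 268078 × 5/2 = 670195.

670195 frames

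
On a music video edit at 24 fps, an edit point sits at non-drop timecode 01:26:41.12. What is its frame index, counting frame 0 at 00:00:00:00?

frame 124836

Total seconds to the label: (1 × 3600 + 26 × 60 + 41) = 5201.
Frame index = 5201 × 24 + 12 = 124836.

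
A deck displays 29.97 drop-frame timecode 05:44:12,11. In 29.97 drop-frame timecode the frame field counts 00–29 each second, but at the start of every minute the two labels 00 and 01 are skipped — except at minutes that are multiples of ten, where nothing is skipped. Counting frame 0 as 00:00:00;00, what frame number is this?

618951

As if non-drop at 30 labels/s: (5 × 3600 + 44 × 60 + 12) × 30 + 11 = 619571.
Minute boundaries passed: 344; those not divisible by 10: 344 − 34 = 310; dropped labels = 2 × 310 = 620.
Actual frame index = 619571 − 620 = 618951.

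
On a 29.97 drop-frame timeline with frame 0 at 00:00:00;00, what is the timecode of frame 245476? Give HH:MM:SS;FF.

02:16:30;22

Each 10-minute DF block holds 10 × 60 × 30 − 9 × 2 = 17982 frames. 245476 ÷ 17982 → 13 full blocks, remainder 11710.
Within the partial block the first minute is 1800 frames and each further minute 1798, so 6 further minute boundaries passed. Total skipped labels = 18 × 13 + 2 × 6 = 246.
Non-drop label index = 245476 + 246 = 245722; at 30 labels/s that is 02:16:30:22, i.e. DF 02:16:30;22.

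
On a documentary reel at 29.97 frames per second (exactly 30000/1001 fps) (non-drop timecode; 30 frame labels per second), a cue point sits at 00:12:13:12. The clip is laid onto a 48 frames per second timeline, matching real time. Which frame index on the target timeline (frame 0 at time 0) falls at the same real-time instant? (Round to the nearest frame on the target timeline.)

frame 35238

Source frame index: (0×3600 + 12×60 + 13) × 30 + 12 = 22002.
Real time: 22002 / (30000/1001) = 3670667/5000 s.
Target frame: (3670667/5000) × (48) = 22024002/625 ≈ 35238.403 → 35238.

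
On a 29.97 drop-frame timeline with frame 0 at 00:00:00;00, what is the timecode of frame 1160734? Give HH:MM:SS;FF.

10:45:29;26

Each 10-minute DF block holds 10 × 60 × 30 − 9 × 2 = 17982 frames. 1160734 ÷ 17982 → 64 full blocks, remainder 9886.
Within the partial block the first minute is 1800 frames and each further minute 1798, so 5 further minute boundaries passed. Total skipped labels = 18 × 64 + 2 × 5 = 1162.
Non-drop label index = 1160734 + 1162 = 1161896; at 30 labels/s that is 10:45:29:26, i.e. DF 10:45:29;26.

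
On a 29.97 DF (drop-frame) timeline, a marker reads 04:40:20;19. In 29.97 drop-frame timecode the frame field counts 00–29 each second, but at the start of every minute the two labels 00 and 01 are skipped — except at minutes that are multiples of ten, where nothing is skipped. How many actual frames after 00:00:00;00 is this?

Complete 10-minute blocks: 28, each 17982 frames → 503496.
Remaining 0 whole minutes in the current block: 0 frames.
Within the current minute: 20 × 30 + 19 = 619. Total = 503496 + 0 + 619 = 504115.

504115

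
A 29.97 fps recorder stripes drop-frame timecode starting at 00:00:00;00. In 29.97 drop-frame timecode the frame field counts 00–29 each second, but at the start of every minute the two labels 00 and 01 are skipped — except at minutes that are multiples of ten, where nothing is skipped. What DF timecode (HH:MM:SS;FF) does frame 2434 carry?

Ten DF minutes hold 17982 frames, so frame 2434 lies in block 0 (frames 0–17981) with 2434 frames into that block.
The block's first minute is 1800 frames and the rest 1798 each; 2434 frames reaches minute 1, so 0 × 18 + 1 × 2 = 2 labels have been skipped so far.
Adding those back, label number 2434 + 2 = 2436 at 30 labels/s is 81 s + 6 f = 0 h 1 min 21 s frame 6, i.e. 00:01:21;06.

00:01:21;06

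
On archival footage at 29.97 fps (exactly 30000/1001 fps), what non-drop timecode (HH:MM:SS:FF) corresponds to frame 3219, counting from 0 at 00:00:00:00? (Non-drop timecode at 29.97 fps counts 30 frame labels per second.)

00:01:47:09

3219 ÷ 30 = 107 full seconds, remainder 9 frames.
107 s = 0 h 1 min 47 s.
Timecode: 00:01:47:09.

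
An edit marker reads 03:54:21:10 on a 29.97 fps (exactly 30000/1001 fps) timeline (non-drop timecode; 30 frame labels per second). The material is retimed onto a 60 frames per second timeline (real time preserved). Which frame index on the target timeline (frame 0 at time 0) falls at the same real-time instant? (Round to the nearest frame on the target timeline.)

frame 844524

Source frame index: (3×3600 + 54×60 + 21) × 30 + 10 = 421840.
Real time: 421840 / (30000/1001) = 5278273/375 s.
Target frame: (5278273/375) × (60) = 21113092/25 ≈ 844523.680 → 844524.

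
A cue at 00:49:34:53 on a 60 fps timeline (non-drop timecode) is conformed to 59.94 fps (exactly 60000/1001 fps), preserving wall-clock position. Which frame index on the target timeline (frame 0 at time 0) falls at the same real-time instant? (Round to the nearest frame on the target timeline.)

frame 178315

Source frame index: (0×3600 + 49×60 + 34) × 60 + 53 = 178493.
Real time: 178493 / (60) = 178493/60 s.
Target frame: (178493/60) × (60000/1001) = 25499000/143 ≈ 178314.685 → 178315.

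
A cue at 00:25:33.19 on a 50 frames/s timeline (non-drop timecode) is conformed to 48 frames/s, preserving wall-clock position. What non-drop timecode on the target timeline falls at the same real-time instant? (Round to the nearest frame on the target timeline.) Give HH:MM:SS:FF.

Source frame index: (0×3600 + 25×60 + 33) × 50 + 19 = 76669.
Real time: 76669 / (50) = 76669/50 s.
Target frame: (76669/50) × (48) = 1840056/25 ≈ 73602.240 → 73602.
At 48 labels/s: frame 73602 → 00:25:33:18.

00:25:33:18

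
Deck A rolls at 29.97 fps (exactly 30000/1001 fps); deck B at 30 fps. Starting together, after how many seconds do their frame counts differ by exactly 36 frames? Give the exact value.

The gap grows by |30 − 30000/1001| = 30/1001 frames per second.
Time for a 36-frame gap: 36 ÷ (30/1001) = 1201.2 s.

1201.2 seconds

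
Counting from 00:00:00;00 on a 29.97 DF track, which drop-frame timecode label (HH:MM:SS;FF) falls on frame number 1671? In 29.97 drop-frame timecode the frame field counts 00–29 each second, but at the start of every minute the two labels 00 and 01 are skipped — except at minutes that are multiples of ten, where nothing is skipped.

Ten DF minutes hold 17982 frames, so frame 1671 lies in block 0 (frames 0–17981) with 1671 frames into that block.
The block's first minute is 1800 frames and the rest 1798 each; 1671 frames reaches minute 0, so 0 × 18 + 0 × 2 = 0 labels have been skipped so far.
Adding those back, label number 1671 + 0 = 1671 at 30 labels/s is 55 s + 21 f = 0 h 0 min 55 s frame 21, i.e. 00:00:55;21.

00:00:55;21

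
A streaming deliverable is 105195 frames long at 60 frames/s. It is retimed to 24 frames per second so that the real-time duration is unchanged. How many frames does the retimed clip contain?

42078 frames

Target frames = source frames × (target rate / source rate) = 105195 × (24)/(60) = 105195 × 2/5 = 42078.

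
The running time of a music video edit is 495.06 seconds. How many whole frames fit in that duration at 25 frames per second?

12376 frames

Frames = 495.06 × 25 = 24753/2 ≈ 12376.5000.
Complete frames: 12376.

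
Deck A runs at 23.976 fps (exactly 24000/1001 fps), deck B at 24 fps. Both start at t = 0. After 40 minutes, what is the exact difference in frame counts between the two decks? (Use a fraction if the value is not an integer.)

57600/1001 frames

40 min = 2400 s.
A emits 24000/1001 × 2400 = 57600000/1001 frames; B emits 24 × 2400 = 57600.
Difference = 57600/1001 frames (≈ 57.5425); B is ahead of A.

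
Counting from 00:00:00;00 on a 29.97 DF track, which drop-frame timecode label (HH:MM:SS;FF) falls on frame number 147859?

Ten DF minutes hold 17982 frames, so frame 147859 lies in block 8 (frames 143856–161837) with 4003 frames into that block.
The block's first minute is 1800 frames and the rest 1798 each; 4003 frames reaches minute 2, so 8 × 18 + 2 × 2 = 148 labels have been skipped so far.
Adding those back, label number 147859 + 148 = 148007 at 30 labels/s is 4933 s + 17 f = 1 h 22 min 13 s frame 17, i.e. 01:22:13;17.

01:22:13;17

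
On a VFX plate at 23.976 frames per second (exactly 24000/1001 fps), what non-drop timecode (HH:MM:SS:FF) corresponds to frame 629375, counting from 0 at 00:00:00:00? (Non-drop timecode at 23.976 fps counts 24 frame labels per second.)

629375 ÷ 24 = 26223 full seconds, remainder 23 frames.
26223 s = 7 h 17 min 3 s.
Timecode: 07:17:03:23.

07:17:03:23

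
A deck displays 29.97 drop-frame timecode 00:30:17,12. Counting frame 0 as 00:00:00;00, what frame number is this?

As if non-drop at 30 labels/s: (0 × 3600 + 30 × 60 + 17) × 30 + 12 = 54522.
Minute boundaries passed: 30; those not divisible by 10: 30 − 3 = 27; dropped labels = 2 × 27 = 54.
Actual frame index = 54522 − 54 = 54468.

54468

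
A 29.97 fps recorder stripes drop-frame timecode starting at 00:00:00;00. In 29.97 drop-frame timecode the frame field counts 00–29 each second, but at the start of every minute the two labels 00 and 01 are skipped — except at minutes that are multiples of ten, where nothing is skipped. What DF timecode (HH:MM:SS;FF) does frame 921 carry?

00:00:30;21

Each 10-minute DF block holds 10 × 60 × 30 − 9 × 2 = 17982 frames. 921 ÷ 17982 → 0 full blocks, remainder 921.
Within the partial block the first minute is 1800 frames and each further minute 1798, so 0 further minute boundaries passed. Total skipped labels = 18 × 0 + 2 × 0 = 0.
Non-drop label index = 921 + 0 = 921; at 30 labels/s that is 00:00:30:21, i.e. DF 00:00:30;21.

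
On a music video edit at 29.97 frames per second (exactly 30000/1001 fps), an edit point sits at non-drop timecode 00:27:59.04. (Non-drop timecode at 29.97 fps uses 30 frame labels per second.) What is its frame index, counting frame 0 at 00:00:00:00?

Total seconds to the label: (0 × 3600 + 27 × 60 + 59) = 1679.
Frame index = 1679 × 30 + 4 = 50374.

frame 50374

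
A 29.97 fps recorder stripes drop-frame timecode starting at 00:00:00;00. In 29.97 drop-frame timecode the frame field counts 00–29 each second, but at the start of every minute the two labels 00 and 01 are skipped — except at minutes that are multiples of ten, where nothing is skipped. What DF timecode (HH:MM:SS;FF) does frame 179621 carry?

01:39:53;11

Ten DF minutes hold 17982 frames, so frame 179621 lies in block 9 (frames 161838–179819) with 17783 frames into that block.
The block's first minute is 1800 frames and the rest 1798 each; 17783 frames reaches minute 9, so 9 × 18 + 9 × 2 = 180 labels have been skipped so far.
Adding those back, label number 179621 + 180 = 179801 at 30 labels/s is 5993 s + 11 f = 1 h 39 min 53 s frame 11, i.e. 01:39:53;11.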